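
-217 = -217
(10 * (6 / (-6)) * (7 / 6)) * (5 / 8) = -175 / 24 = -7.29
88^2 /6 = 3872 /3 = 1290.67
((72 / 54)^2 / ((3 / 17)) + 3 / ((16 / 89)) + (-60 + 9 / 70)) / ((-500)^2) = -500621 / 3780000000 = -0.00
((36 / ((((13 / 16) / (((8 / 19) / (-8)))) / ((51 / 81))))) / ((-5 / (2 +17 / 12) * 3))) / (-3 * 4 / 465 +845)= 345712 / 873445599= 0.00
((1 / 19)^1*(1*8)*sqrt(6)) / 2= 4*sqrt(6) / 19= 0.52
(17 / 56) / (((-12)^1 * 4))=-17 / 2688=-0.01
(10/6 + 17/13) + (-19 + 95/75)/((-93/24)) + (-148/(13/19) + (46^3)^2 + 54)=4405547984678/465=9474296741.24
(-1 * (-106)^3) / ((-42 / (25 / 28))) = -3721925 / 147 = -25319.22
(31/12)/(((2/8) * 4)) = 31/12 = 2.58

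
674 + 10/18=6071/9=674.56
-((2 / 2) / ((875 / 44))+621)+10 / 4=-1082463 / 1750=-618.55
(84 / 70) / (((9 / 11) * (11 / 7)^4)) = 4802 / 19965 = 0.24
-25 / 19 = -1.32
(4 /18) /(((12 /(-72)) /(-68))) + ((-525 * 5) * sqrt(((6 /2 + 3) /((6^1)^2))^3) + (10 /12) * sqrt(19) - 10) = -875 * sqrt(6) /12 + 5 * sqrt(19) /6 + 242 /3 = -94.31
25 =25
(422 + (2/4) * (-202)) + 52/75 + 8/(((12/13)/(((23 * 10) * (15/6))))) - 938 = 327527/75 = 4367.03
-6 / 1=-6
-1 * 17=-17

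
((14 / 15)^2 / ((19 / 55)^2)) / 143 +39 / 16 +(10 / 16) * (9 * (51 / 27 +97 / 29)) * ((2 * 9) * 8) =83130638911 / 19597968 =4241.80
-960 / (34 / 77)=-36960 / 17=-2174.12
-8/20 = -2/5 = -0.40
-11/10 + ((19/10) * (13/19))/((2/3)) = 17/20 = 0.85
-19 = -19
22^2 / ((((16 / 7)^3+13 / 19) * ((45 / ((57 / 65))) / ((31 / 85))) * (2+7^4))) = 1857840292 / 16386546310875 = 0.00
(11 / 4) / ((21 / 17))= 187 / 84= 2.23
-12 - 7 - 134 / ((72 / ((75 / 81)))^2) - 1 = -37833235 / 1889568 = -20.02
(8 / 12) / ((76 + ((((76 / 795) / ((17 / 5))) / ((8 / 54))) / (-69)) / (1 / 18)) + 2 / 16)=331568 / 37836297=0.01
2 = 2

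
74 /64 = 37 /32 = 1.16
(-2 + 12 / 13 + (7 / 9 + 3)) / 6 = 158 / 351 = 0.45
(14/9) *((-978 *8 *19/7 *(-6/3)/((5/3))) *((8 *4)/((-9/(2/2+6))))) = -44398592/45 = -986635.38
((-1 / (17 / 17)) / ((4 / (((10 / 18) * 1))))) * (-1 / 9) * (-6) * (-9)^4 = -1215 / 2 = -607.50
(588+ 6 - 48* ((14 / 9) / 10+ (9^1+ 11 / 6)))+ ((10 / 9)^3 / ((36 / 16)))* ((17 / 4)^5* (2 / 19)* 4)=1053290201 / 2493180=422.47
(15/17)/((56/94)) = 705/476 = 1.48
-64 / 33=-1.94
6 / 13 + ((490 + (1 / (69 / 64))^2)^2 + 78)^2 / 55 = 388015375597330251017592958 / 367365837716478315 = 1056209739.07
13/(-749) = -13/749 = -0.02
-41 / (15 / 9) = -123 / 5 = -24.60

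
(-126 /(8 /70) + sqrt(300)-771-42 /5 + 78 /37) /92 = -695523 /34040 + 5*sqrt(3) /46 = -20.24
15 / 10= 3 / 2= 1.50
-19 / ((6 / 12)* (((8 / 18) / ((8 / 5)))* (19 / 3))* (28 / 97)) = -2619 / 35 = -74.83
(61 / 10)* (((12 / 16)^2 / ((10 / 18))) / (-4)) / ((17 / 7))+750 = 40765413 / 54400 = 749.36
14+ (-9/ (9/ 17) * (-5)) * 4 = 354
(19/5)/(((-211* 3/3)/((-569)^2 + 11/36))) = -221452733/37980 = -5830.77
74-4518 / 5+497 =-1663 / 5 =-332.60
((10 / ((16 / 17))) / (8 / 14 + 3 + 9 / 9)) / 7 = 85 / 256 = 0.33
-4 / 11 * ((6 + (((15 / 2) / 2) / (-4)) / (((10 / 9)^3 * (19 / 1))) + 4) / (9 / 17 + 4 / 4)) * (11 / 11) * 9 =-7129953 / 334400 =-21.32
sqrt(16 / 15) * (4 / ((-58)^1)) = -0.07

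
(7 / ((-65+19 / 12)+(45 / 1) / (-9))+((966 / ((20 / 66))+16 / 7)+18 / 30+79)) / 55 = 93951479 / 1580425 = 59.45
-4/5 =-0.80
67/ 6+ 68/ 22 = 941/ 66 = 14.26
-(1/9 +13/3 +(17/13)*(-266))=40178/117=343.40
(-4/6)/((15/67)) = -134/45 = -2.98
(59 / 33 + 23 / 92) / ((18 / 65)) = 17485 / 2376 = 7.36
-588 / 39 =-196 / 13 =-15.08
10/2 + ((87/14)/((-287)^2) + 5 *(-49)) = -276759753/1153166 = -240.00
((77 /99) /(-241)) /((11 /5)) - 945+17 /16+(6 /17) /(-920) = -704470923643 /746309520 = -943.94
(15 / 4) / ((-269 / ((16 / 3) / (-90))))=2 / 2421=0.00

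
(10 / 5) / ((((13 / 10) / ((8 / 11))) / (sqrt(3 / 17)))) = 160* sqrt(51) / 2431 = 0.47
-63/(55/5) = -63/11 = -5.73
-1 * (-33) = 33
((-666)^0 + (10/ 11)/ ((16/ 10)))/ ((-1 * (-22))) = 69/ 968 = 0.07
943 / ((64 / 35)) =33005 / 64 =515.70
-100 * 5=-500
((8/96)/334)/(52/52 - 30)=-1/116232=-0.00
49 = 49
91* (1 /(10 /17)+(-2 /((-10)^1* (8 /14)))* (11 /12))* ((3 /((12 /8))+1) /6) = 8827 /96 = 91.95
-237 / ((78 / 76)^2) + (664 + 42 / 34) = 3794371 / 8619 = 440.23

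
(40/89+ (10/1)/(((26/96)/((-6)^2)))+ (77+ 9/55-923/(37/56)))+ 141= 355224711/2354495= 150.87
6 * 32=192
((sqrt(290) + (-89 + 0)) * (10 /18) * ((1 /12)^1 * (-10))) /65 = 445 /702 - 5 * sqrt(290) /702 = 0.51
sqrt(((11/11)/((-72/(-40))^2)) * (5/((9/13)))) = 5 * sqrt(65)/27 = 1.49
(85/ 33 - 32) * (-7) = 6797/ 33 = 205.97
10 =10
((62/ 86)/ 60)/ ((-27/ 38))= -589/ 34830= -0.02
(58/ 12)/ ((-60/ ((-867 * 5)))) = 8381/ 24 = 349.21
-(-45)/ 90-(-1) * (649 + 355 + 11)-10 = 2011/ 2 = 1005.50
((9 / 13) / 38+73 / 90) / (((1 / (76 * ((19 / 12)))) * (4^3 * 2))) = 87571 / 112320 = 0.78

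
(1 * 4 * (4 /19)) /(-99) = -0.01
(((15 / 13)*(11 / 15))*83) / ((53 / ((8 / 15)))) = 7304 / 10335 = 0.71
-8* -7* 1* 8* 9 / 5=4032 / 5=806.40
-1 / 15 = -0.07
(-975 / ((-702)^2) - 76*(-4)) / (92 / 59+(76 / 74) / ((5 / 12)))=41927996885 / 555023664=75.54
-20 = -20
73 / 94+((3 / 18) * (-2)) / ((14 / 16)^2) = 0.34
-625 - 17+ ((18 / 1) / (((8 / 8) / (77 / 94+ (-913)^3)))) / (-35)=643845971679 / 1645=391395727.46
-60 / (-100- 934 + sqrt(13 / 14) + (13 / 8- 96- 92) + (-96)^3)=1920 * sqrt(182) / 351643576884191 + 23814507360 / 351643576884191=0.00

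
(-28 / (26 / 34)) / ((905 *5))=-476 / 58825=-0.01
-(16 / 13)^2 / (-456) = 32 / 9633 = 0.00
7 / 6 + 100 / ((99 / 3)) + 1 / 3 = 299 / 66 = 4.53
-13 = -13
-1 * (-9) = 9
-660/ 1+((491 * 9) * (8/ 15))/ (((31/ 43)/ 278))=140763636/ 155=908152.49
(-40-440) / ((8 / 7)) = -420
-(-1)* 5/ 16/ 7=5/ 112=0.04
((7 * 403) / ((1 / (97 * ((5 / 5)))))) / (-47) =-273637 / 47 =-5822.06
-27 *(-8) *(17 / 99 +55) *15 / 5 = 393264 / 11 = 35751.27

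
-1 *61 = -61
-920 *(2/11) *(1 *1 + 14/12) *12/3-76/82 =-1962694/1353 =-1450.62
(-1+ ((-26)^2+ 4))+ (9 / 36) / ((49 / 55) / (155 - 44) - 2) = 33023171 / 48644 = 678.87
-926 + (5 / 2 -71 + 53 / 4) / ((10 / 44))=-11691 / 10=-1169.10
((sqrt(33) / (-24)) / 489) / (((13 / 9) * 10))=-0.00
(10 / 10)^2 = 1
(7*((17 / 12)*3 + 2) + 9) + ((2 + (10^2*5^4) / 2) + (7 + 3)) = 125259 / 4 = 31314.75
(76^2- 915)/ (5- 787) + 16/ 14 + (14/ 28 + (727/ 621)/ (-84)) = -4067867/ 886788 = -4.59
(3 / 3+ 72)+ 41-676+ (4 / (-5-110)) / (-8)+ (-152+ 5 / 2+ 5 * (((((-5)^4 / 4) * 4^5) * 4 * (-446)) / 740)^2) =743937121275.36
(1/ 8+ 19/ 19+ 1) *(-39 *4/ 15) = -221/ 10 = -22.10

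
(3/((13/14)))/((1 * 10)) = 21/65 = 0.32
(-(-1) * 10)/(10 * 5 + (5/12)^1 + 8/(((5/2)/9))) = 600/4753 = 0.13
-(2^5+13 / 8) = -269 / 8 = -33.62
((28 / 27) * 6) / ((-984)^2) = 7 / 1089288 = 0.00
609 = 609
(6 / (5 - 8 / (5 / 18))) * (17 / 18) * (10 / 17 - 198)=16780 / 357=47.00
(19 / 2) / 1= 19 / 2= 9.50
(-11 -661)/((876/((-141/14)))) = 7.73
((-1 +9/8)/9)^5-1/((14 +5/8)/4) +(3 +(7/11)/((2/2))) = 930480390287/276693221376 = 3.36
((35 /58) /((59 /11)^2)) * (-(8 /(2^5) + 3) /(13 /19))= -80465 /807592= -0.10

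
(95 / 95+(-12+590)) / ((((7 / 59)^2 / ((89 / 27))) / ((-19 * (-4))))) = 4544278412 / 441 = 10304486.20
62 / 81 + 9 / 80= 0.88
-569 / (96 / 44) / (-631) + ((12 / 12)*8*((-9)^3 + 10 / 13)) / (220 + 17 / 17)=-1128963877 / 43508712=-25.95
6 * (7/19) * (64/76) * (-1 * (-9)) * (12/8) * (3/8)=3402/361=9.42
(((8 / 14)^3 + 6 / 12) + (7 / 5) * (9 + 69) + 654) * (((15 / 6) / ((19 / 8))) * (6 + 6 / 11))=377298864 / 71687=5263.14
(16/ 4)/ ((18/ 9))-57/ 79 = 1.28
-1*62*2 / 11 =-11.27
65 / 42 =1.55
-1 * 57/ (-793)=57/ 793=0.07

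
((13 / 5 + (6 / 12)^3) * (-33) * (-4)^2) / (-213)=2398 / 355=6.75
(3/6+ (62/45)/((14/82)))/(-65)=-5399/40950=-0.13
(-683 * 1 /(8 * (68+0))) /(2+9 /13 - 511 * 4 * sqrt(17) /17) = 44395 /3227658784+8426171 * sqrt(17) /13717549832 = 0.00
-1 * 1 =-1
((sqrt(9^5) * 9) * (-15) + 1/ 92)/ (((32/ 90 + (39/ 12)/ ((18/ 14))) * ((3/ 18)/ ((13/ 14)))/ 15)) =-26483467725/ 27853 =-950829.99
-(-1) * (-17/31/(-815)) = 17/25265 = 0.00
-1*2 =-2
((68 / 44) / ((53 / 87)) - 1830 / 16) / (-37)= 521613 / 172568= 3.02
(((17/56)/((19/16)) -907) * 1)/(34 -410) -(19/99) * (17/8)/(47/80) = 8502383/4950792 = 1.72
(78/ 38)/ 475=39/ 9025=0.00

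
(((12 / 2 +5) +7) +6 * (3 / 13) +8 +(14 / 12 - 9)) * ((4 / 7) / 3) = 3050 / 819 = 3.72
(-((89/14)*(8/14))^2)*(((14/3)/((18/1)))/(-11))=31684/101871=0.31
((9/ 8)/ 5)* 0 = 0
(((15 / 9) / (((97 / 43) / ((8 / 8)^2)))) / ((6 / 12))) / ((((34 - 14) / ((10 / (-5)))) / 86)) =-3698 / 291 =-12.71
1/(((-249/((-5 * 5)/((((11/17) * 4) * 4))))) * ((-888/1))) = -425/38915712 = -0.00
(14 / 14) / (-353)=-1 / 353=-0.00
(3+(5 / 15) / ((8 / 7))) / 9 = 79 / 216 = 0.37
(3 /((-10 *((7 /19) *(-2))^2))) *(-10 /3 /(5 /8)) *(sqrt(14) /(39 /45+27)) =57 *sqrt(14) /539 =0.40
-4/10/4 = -0.10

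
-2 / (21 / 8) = -16 / 21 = -0.76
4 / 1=4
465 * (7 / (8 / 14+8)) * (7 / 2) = 10633 / 8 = 1329.12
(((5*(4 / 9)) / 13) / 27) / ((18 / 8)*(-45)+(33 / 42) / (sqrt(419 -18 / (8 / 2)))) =-0.00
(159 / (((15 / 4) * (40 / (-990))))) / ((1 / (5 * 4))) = -20988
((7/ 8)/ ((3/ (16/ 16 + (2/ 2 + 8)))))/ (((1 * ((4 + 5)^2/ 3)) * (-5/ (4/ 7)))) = -1/ 81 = -0.01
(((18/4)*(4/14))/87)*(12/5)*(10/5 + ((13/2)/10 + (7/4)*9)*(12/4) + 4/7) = 65232/35525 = 1.84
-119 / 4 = -29.75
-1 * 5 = -5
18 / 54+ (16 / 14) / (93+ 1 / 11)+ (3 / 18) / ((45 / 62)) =69581 / 120960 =0.58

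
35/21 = 5/3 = 1.67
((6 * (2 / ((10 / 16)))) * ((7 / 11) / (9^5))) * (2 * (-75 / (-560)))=4 / 72171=0.00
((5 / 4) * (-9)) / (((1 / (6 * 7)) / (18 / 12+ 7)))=-16065 / 4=-4016.25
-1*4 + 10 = 6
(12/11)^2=144/121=1.19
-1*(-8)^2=-64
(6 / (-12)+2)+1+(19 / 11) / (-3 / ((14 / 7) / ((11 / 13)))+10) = 13473 / 4994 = 2.70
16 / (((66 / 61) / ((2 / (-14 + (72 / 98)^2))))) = -1171688 / 533247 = -2.20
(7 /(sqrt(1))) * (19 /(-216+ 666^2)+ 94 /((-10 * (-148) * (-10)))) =-7243733 /164035800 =-0.04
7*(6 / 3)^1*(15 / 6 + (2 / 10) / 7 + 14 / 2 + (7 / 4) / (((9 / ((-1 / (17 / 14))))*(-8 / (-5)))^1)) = 807833 / 6120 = 132.00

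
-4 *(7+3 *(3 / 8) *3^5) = -2243 / 2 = -1121.50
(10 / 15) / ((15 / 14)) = 28 / 45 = 0.62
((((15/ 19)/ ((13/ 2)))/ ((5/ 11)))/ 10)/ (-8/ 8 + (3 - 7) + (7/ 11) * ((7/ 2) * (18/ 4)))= 1452/ 272935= 0.01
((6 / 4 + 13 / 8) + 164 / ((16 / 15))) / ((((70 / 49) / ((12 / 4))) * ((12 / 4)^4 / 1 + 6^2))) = 1757 / 624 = 2.82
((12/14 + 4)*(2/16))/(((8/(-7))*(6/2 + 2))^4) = 0.00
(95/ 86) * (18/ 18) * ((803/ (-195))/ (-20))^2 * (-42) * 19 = -1629432343/ 43602000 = -37.37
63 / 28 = 9 / 4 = 2.25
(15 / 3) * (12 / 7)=60 / 7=8.57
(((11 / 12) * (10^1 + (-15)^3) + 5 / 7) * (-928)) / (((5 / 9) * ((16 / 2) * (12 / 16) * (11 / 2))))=12019688 / 77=156099.84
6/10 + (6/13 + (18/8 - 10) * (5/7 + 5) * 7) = -20081/65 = -308.94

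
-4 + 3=-1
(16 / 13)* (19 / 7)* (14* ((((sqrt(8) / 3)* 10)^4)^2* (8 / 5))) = 398458880000000 / 85293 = 4671648083.66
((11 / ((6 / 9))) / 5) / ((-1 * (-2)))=33 / 20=1.65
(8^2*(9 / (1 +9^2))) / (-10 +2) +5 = 169 / 41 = 4.12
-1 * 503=-503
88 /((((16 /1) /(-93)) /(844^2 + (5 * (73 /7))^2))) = -35843555847 /98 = -365750569.87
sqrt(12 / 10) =sqrt(30) / 5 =1.10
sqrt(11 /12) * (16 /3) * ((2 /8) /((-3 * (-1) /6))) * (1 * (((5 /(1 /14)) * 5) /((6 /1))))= 700 * sqrt(33) /27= 148.93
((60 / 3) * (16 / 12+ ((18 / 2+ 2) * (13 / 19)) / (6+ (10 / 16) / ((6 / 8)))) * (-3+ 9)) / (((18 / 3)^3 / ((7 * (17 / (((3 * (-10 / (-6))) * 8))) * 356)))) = 30131395 / 21033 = 1432.58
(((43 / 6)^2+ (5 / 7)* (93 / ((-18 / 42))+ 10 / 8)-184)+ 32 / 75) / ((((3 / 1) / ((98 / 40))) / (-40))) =6313342 / 675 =9353.10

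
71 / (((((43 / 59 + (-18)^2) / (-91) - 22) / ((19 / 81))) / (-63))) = 7242781 / 176499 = 41.04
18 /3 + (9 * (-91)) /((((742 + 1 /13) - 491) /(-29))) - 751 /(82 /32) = -8585999 /44608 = -192.48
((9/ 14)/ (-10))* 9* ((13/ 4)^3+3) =-193509/ 8960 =-21.60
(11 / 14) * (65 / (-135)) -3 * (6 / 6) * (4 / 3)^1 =-1655 / 378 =-4.38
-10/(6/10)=-50/3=-16.67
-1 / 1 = -1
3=3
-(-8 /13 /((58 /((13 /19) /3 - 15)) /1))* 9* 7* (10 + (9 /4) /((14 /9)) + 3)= -1021767 /7163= -142.65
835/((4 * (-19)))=-10.99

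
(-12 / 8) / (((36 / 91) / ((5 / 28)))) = -65 / 96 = -0.68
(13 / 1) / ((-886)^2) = 13 / 784996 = 0.00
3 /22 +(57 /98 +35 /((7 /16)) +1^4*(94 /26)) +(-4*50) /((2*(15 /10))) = 17.67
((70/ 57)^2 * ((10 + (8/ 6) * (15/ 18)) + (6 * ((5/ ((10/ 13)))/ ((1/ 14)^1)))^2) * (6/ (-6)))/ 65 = -2629481120/ 380133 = -6917.27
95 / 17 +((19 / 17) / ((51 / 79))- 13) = -4925 / 867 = -5.68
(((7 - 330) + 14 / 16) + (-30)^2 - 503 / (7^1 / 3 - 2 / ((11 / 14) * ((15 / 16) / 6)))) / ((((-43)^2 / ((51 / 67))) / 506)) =145942336287 / 1141210196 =127.88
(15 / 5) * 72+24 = 240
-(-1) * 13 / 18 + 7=139 / 18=7.72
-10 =-10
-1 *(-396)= 396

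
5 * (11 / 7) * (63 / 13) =495 / 13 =38.08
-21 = -21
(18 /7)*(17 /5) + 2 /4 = 647 /70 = 9.24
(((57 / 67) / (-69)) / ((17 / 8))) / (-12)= 0.00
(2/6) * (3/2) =1/2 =0.50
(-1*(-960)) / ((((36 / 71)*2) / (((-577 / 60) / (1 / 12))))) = -327736 / 3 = -109245.33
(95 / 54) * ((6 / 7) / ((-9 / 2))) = -190 / 567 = -0.34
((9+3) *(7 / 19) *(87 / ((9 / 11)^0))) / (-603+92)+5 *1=5891 / 1387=4.25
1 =1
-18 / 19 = -0.95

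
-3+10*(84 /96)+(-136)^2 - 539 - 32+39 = 71879 /4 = 17969.75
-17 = -17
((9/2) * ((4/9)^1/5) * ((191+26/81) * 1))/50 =1.53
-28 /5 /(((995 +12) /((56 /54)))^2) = -21952 /3696208605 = -0.00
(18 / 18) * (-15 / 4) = -15 / 4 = -3.75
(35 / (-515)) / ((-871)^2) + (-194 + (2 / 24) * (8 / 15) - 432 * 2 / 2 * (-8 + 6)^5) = 47927339386781 / 3516301035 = 13630.04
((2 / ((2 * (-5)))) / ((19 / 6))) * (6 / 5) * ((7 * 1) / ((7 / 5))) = -36 / 95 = -0.38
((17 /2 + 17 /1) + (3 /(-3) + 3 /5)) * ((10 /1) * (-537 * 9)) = -1213083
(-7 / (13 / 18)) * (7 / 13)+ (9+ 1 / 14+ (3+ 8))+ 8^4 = 9726277 / 2366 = 4110.85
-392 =-392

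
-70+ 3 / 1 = -67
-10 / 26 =-5 / 13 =-0.38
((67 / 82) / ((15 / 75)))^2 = 112225 / 6724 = 16.69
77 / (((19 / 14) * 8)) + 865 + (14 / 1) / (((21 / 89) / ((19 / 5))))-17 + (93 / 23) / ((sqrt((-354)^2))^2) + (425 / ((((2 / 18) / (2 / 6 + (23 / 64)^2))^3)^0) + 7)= 34513498729 / 22817955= 1512.56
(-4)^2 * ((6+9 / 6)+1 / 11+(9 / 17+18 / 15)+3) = 184312 / 935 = 197.13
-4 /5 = -0.80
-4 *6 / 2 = -12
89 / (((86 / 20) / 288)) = 256320 / 43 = 5960.93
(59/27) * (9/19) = 59/57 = 1.04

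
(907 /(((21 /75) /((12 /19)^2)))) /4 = 816300 /2527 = 323.03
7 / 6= 1.17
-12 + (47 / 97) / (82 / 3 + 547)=-2005431 / 167131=-12.00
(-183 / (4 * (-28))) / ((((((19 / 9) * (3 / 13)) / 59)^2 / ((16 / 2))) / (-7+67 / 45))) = -13349453988 / 12635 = -1056545.63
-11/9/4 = -11/36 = -0.31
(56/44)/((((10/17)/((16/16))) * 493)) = 7/1595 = 0.00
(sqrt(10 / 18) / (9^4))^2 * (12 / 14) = 10 / 903981141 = 0.00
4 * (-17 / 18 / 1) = -34 / 9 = -3.78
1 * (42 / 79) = 42 / 79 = 0.53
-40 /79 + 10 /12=155 /474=0.33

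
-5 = -5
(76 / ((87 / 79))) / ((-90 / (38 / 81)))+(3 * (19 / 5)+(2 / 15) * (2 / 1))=11.31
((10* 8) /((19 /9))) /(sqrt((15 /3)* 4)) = 72* sqrt(5) /19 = 8.47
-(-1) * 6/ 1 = 6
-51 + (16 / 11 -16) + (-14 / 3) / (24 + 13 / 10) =-49889 / 759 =-65.73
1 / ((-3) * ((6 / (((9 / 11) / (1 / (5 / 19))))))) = -0.01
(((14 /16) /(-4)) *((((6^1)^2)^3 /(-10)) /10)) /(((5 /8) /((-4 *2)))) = -163296 /125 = -1306.37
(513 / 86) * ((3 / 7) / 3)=513 / 602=0.85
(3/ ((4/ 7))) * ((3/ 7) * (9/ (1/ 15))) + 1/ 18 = 10937/ 36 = 303.81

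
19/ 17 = 1.12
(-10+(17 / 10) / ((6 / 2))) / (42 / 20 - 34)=283 / 957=0.30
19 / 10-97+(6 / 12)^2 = -1897 / 20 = -94.85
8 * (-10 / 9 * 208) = -16640 / 9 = -1848.89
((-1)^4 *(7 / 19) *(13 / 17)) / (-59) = -91 / 19057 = -0.00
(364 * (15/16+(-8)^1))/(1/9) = -92547/4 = -23136.75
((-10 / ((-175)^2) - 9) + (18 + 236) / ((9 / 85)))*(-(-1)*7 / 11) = 131742607 / 86625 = 1520.84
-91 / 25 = -3.64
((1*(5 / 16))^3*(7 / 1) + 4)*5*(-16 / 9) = -28765 / 768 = -37.45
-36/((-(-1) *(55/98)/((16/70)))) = -4032/275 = -14.66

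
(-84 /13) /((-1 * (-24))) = -7 /26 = -0.27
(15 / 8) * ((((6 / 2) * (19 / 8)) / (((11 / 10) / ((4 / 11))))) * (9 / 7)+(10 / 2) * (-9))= -266625 / 3388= -78.70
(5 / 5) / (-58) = -1 / 58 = -0.02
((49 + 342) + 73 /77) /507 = 10060 /13013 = 0.77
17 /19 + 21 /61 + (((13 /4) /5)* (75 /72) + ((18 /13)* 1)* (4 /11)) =38497321 /15910752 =2.42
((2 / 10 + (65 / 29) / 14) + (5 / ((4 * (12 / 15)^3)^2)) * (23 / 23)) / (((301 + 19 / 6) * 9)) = 34416761 / 60698624000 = 0.00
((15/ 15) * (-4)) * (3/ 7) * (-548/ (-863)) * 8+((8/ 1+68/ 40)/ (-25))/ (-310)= -4076534023/ 468177500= -8.71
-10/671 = -0.01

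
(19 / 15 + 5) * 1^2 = 94 / 15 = 6.27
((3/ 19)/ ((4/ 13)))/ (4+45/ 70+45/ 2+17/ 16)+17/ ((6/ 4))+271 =434539/ 1539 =282.35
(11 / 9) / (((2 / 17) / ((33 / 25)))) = 2057 / 150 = 13.71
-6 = -6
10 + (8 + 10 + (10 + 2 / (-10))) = 189 / 5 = 37.80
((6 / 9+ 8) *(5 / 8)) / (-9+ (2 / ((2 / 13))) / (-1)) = -65 / 264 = -0.25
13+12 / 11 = 155 / 11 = 14.09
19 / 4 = 4.75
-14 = -14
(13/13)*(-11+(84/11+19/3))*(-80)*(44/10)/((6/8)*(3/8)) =-100352/27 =-3716.74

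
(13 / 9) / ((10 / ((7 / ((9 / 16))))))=728 / 405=1.80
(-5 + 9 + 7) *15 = 165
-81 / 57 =-27 / 19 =-1.42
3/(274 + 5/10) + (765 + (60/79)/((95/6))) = 210148673/274683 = 765.06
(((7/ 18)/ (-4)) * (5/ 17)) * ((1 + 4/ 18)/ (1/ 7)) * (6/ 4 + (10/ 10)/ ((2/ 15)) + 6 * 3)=-6.61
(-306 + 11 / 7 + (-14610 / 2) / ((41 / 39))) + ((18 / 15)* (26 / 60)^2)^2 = -1170912052993 / 161437500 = -7253.04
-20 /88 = -5 /22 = -0.23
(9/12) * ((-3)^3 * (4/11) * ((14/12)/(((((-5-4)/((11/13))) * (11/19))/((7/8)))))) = 2793/2288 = 1.22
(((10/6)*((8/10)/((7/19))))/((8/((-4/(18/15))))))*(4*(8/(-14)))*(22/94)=16720/20727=0.81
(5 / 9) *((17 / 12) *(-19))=-1615 / 108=-14.95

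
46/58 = 23/29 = 0.79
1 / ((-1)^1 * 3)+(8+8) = 47 / 3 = 15.67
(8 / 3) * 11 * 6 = 176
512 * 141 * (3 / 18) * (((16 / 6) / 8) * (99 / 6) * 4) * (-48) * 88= -1118109696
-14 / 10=-7 / 5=-1.40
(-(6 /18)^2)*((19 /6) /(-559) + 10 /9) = -11123 /90558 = -0.12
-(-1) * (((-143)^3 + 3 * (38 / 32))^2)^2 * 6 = 438714090918754892820808100.00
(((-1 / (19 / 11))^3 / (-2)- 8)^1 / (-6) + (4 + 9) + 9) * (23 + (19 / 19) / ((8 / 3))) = 358888343 / 658464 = 545.04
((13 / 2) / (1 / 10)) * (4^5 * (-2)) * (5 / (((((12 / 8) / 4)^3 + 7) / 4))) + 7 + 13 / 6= -377489.81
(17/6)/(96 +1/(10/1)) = 85/2883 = 0.03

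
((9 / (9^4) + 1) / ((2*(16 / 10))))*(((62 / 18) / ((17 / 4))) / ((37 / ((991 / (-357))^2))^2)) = 54565630848488575 / 4960497868807953906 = 0.01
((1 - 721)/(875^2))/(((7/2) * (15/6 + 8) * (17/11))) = -2112/127553125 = -0.00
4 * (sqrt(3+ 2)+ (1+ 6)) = 4 * sqrt(5)+ 28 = 36.94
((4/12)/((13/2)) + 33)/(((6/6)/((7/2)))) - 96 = 1535/78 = 19.68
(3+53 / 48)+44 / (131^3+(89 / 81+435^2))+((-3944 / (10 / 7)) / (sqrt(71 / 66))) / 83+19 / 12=17965521359 / 3158762960- 13804 * sqrt(4686) / 29465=-26.38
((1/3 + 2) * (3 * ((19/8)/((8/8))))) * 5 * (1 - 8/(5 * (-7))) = 817/8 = 102.12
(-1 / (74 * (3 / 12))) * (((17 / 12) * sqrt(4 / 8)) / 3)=-17 * sqrt(2) / 1332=-0.02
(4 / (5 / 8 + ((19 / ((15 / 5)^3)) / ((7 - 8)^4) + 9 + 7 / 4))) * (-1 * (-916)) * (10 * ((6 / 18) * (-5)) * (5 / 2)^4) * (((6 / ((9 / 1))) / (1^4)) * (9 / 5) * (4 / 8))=-309150000 / 2609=-118493.68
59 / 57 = 1.04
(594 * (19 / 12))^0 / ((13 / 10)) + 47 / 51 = 1121 / 663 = 1.69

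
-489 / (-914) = 489 / 914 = 0.54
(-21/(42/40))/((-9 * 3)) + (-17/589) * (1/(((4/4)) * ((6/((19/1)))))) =0.65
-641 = -641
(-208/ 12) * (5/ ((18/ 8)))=-1040/ 27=-38.52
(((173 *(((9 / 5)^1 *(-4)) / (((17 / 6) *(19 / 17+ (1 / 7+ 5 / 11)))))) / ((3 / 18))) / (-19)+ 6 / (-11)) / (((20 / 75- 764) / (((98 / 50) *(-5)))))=13863902661 / 13438031200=1.03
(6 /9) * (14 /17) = 28 /51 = 0.55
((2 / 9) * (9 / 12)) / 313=1 / 1878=0.00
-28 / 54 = -14 / 27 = -0.52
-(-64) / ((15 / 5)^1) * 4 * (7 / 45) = 1792 / 135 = 13.27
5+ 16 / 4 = 9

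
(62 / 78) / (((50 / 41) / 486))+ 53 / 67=6914942 / 21775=317.56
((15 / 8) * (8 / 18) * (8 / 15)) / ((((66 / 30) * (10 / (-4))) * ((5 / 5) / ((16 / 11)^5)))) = -8388608 / 15944049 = -0.53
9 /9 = 1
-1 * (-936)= 936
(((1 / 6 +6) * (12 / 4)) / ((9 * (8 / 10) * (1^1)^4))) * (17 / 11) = 3145 / 792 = 3.97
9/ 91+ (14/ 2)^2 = 4468/ 91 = 49.10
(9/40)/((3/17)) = 51/40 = 1.28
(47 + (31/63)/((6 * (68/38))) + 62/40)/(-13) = -780692/208845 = -3.74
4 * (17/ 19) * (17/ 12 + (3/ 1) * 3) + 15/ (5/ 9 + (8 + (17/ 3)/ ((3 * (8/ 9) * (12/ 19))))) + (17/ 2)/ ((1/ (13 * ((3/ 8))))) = 250398343/ 3130896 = 79.98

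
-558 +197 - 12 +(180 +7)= -186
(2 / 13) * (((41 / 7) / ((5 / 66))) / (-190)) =-2706 / 43225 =-0.06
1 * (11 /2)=11 /2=5.50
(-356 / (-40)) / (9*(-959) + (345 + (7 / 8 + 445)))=-0.00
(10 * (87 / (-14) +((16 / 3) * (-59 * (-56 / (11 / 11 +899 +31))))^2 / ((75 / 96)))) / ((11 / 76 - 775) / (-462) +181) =24.76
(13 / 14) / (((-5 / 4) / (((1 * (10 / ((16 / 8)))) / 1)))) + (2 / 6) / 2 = -3.55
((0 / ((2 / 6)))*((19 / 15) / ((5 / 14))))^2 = 0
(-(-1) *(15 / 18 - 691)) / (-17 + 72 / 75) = 103525 / 2406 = 43.03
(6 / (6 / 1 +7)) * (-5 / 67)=-30 / 871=-0.03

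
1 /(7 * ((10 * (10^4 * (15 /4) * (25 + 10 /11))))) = 11 /748125000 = 0.00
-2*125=-250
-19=-19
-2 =-2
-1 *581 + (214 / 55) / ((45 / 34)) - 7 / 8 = -11462917 / 19800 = -578.94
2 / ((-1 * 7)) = -0.29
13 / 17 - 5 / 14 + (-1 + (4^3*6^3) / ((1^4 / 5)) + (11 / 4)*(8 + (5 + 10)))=32930945 / 476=69182.66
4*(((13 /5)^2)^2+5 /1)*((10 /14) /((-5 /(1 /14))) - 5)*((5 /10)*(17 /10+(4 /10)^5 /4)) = -82775413233 /95703125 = -864.92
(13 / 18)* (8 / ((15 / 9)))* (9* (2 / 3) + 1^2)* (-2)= -728 / 15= -48.53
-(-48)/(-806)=-24/403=-0.06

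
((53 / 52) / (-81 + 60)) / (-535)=53 / 584220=0.00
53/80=0.66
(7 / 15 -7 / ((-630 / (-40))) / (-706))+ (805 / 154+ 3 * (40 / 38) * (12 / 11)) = 60685939 / 6639930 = 9.14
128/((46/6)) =384/23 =16.70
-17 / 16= -1.06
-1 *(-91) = 91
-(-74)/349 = 74/349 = 0.21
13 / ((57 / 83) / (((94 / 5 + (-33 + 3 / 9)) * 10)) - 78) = -448864 / 2693355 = -0.17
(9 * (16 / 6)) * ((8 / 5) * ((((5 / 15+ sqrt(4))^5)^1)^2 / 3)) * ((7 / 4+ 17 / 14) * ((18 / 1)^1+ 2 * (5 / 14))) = 1002890900368 / 295245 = 3396809.09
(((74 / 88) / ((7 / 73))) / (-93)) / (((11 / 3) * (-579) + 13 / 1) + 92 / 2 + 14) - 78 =-4580172899 / 58720200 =-78.00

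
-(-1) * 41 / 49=41 / 49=0.84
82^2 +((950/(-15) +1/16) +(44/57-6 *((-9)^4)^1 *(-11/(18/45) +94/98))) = 46987969657/44688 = 1051467.28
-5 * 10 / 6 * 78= -650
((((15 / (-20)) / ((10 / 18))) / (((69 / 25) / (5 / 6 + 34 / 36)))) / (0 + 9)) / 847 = -20 / 175329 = -0.00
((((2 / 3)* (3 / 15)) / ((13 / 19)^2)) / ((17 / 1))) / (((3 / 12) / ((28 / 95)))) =4256 / 215475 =0.02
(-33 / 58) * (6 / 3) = -33 / 29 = -1.14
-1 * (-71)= 71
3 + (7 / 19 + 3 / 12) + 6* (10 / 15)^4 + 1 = 11909 / 2052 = 5.80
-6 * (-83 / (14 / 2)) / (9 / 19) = 3154 / 21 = 150.19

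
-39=-39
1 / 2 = 0.50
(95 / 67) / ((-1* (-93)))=95 / 6231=0.02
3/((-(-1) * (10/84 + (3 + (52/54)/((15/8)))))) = 17010/20597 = 0.83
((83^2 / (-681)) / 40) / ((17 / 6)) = -6889 / 77180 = -0.09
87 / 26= 3.35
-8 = -8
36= 36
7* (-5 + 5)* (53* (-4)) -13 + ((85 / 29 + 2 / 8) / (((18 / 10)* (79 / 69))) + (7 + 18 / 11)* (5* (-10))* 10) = -436444857 / 100804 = -4329.64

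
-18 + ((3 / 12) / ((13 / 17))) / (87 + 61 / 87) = -7140201 / 396760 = -18.00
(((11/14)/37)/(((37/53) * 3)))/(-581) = -583/33406338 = -0.00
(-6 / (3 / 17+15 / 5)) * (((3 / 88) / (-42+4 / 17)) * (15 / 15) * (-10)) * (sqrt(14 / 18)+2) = -289 / 9372- 289 * sqrt(7) / 56232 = -0.04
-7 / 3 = -2.33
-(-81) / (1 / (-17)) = -1377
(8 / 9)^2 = 64 / 81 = 0.79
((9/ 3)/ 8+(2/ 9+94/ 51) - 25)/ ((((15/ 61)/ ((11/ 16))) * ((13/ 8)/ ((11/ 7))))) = -203811553/ 3341520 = -60.99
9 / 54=1 / 6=0.17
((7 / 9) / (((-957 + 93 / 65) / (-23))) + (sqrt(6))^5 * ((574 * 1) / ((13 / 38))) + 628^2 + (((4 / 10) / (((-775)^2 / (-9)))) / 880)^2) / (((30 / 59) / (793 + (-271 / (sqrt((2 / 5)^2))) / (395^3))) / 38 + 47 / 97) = 1669167023725446050736 * sqrt(6) / 13390179725019799 + 25570624277178299195730687761119137672949297 / 31416895712579342990889355734375000000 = 1119256.88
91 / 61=1.49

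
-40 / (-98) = 20 / 49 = 0.41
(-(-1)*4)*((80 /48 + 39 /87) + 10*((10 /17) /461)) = 5802832 /681819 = 8.51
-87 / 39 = -29 / 13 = -2.23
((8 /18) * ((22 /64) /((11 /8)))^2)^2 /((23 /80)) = 5 /1863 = 0.00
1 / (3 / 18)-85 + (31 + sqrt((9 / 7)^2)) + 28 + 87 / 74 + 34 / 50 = -218319 / 12950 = -16.86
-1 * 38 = -38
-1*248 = -248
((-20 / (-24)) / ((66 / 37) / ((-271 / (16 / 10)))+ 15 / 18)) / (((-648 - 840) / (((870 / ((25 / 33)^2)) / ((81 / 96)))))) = -140738972 / 115090755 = -1.22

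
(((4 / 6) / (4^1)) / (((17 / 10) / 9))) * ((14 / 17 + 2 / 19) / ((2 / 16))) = 36000 / 5491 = 6.56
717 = 717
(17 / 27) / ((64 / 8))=17 / 216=0.08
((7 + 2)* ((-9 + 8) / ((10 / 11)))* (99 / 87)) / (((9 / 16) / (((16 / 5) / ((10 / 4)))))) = -92928 / 3625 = -25.64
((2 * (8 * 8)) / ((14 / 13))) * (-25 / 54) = -10400 / 189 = -55.03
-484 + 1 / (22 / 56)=-5296 / 11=-481.45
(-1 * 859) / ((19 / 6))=-5154 / 19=-271.26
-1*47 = -47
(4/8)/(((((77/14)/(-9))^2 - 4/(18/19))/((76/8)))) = -1539/1247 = -1.23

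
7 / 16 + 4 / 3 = 85 / 48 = 1.77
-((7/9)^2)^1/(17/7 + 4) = -343/3645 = -0.09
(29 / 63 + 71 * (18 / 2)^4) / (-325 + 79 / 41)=-601621331 / 417249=-1441.88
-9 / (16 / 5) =-45 / 16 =-2.81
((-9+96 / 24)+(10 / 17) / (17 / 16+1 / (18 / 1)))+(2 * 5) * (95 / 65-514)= -182525495 / 35581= -5129.86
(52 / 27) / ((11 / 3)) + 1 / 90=59 / 110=0.54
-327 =-327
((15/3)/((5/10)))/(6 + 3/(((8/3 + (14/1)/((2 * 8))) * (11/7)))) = 4675/3057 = 1.53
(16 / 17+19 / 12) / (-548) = -515 / 111792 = -0.00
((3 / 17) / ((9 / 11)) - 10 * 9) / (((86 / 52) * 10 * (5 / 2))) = -119054 / 54825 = -2.17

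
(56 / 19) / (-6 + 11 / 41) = -2296 / 4465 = -0.51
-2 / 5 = -0.40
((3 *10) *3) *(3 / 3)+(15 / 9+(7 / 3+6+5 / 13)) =1305 / 13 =100.38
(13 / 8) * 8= 13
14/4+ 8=23/2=11.50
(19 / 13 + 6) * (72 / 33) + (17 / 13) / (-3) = 6797 / 429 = 15.84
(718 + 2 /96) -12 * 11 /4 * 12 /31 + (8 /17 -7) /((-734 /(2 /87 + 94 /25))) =279234291077 /395919600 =705.28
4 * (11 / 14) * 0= 0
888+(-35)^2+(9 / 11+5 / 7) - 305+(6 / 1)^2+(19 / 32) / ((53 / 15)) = 241033721 / 130592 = 1845.70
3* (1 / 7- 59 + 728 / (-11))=-28884 / 77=-375.12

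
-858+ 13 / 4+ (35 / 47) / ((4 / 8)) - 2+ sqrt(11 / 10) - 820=-314949 / 188+ sqrt(110) / 10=-1674.21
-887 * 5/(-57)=4435/57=77.81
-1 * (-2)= 2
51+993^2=986100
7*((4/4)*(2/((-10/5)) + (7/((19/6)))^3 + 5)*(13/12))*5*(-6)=-23096710/6859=-3367.36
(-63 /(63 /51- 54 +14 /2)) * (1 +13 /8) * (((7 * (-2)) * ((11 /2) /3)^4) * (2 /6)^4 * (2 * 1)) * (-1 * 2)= 28.22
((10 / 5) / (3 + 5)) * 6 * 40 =60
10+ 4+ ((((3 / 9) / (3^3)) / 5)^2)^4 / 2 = 20267408315567010937501 / 1447672022540500781250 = 14.00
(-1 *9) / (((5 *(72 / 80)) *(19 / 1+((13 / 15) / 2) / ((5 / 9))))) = -100 / 989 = -0.10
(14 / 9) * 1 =14 / 9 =1.56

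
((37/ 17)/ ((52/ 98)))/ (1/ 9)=16317/ 442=36.92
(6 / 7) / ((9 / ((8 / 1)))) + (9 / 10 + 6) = 1609 / 210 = 7.66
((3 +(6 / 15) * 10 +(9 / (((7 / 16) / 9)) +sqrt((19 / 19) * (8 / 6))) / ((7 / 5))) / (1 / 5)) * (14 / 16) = 25 * sqrt(3) / 12 +34115 / 56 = 612.80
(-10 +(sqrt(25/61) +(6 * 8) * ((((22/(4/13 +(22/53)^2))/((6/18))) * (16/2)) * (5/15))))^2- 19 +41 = 385400420 * sqrt(61)/133651 +90605431641325131/292829341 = 309436296.25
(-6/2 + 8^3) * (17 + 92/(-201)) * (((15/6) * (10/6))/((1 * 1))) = 42310625/1206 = 35083.44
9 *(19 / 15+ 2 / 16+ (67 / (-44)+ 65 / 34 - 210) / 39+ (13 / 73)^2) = -18427601091 / 518191960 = -35.56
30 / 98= 15 / 49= 0.31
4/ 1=4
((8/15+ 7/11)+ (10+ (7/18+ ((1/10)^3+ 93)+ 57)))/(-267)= -15994399/26433000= -0.61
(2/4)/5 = 0.10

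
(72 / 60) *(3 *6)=108 / 5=21.60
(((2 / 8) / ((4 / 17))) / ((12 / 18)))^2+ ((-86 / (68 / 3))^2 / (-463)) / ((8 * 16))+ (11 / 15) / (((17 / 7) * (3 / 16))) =25589744353 / 6165826560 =4.15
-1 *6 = -6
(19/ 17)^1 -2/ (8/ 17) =-213/ 68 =-3.13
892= 892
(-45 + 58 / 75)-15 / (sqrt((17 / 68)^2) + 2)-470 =-39067 / 75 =-520.89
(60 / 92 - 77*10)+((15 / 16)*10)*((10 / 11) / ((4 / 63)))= -2570945 / 4048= -635.11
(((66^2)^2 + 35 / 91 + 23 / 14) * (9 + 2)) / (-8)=-37987425531 / 1456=-26090264.79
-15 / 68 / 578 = -15 / 39304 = -0.00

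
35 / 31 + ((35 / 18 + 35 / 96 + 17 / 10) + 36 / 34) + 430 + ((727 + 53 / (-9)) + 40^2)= 2092465891 / 758880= 2757.31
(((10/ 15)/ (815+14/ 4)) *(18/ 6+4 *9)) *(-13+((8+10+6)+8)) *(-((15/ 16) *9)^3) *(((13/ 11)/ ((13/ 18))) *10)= -27347068125/ 4609792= -5932.39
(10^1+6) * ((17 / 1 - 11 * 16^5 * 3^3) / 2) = -2491416440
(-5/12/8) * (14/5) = -7/48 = -0.15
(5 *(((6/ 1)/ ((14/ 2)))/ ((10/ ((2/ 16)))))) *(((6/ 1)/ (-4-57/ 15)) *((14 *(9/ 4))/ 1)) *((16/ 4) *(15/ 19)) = -2025/ 494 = -4.10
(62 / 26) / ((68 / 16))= 0.56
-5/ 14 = -0.36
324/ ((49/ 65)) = 21060/ 49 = 429.80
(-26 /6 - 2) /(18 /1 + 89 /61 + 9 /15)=-305 /966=-0.32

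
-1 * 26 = -26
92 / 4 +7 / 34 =789 / 34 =23.21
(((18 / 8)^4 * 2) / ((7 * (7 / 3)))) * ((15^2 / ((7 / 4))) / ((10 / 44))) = 9743085 / 5488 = 1775.34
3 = 3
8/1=8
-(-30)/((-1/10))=-300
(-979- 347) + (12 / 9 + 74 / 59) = -1323.41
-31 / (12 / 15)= -38.75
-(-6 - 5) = 11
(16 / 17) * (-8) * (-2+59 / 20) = -608 / 85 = -7.15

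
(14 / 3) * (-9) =-42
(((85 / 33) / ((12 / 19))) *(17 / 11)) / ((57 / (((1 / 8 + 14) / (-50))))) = -32657 / 1045440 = -0.03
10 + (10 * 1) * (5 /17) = 220 /17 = 12.94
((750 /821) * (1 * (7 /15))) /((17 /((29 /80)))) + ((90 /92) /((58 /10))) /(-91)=49046155 /6777184232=0.01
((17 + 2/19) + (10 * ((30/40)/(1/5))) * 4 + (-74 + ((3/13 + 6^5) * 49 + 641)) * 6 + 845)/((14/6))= 1697353830/1729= 981696.84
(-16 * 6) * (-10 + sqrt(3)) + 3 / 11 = 10563 / 11-96 * sqrt(3) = 794.00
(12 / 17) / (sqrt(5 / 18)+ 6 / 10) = 3240 / 629 - 900 * sqrt(10) / 629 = 0.63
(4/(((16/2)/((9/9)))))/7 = 1/14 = 0.07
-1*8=-8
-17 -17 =-34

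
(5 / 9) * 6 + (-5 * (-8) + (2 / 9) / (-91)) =35488 / 819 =43.33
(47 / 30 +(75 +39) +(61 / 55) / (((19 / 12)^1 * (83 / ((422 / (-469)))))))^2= 795508912944399748249 / 59571282745844100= 13353.90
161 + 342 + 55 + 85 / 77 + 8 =43667 / 77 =567.10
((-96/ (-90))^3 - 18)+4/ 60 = -56429/ 3375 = -16.72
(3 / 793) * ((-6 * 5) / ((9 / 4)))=-40 / 793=-0.05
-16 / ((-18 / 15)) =40 / 3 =13.33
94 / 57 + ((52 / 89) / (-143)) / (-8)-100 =-10976491 / 111606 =-98.35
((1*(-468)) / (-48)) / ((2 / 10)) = 195 / 4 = 48.75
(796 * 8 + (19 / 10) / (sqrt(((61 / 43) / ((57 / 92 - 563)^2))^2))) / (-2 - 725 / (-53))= 117656038015581 / 3195921760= 36814.43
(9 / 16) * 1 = 9 / 16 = 0.56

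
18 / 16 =9 / 8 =1.12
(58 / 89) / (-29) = -2 / 89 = -0.02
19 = 19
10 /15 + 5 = 17 /3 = 5.67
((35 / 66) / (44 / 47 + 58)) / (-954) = -329 / 34882056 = -0.00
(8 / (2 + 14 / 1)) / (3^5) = 1 / 486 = 0.00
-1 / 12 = -0.08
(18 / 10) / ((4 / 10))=9 / 2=4.50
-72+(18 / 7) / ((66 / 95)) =-68.30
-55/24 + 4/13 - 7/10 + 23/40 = -329/156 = -2.11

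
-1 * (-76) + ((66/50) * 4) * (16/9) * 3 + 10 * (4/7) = 19228/175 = 109.87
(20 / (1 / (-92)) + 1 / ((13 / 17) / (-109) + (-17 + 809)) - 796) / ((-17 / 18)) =69632895870 / 24948571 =2791.06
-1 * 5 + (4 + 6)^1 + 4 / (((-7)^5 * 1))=84031 / 16807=5.00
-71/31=-2.29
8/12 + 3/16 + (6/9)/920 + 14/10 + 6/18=14287/5520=2.59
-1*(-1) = 1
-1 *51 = -51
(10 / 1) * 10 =100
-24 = -24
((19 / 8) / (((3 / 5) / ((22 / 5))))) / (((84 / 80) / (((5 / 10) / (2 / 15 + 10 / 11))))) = 57475 / 7224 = 7.96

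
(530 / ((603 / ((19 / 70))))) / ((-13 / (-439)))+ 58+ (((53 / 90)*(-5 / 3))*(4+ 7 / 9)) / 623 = 17418356833 / 263719638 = 66.05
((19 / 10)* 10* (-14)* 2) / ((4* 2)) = -66.50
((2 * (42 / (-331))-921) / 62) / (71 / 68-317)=2073558 / 44091517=0.05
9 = 9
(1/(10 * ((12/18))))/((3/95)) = 19/4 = 4.75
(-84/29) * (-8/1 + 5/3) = 532/29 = 18.34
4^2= 16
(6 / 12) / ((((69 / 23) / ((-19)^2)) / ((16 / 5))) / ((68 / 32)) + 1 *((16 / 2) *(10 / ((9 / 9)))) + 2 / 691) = 4240667 / 678541633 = 0.01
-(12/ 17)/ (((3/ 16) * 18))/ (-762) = 16/ 58293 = 0.00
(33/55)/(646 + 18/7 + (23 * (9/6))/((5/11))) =42/50713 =0.00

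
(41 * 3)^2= 15129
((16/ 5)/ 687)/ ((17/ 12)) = 64/ 19465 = 0.00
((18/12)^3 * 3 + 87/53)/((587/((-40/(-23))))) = 24945/715553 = 0.03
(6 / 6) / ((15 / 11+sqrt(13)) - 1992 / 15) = -397595 / 52219116 - 3025*sqrt(13) / 52219116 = -0.01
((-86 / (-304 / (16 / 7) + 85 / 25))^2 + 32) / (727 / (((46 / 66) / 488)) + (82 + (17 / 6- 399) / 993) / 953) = 24707234166373 / 387685145208458088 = 0.00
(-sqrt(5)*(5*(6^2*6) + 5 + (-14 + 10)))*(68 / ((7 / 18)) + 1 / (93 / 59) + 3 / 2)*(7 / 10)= -249108883*sqrt(5) / 1860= -299475.48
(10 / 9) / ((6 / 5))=25 / 27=0.93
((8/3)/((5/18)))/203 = 0.05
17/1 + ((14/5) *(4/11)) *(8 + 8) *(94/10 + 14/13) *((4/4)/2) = 365863/3575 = 102.34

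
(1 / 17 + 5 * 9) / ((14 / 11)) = 4213 / 119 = 35.40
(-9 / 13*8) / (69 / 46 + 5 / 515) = -14832 / 4043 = -3.67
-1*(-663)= 663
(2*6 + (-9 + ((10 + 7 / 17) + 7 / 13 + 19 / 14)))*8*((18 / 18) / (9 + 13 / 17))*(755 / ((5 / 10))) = 143030220 / 7553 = 18936.88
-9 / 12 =-3 / 4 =-0.75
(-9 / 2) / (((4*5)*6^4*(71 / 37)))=-37 / 408960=-0.00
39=39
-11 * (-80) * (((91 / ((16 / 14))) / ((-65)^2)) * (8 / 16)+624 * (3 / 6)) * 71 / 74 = 1267132669 / 4810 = 263437.15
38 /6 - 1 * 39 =-98 /3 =-32.67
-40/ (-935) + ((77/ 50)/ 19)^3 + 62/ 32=1.98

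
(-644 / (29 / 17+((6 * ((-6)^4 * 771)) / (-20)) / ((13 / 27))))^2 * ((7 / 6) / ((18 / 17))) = 15065489975900 / 12778739960192250147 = 0.00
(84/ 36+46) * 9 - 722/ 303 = 131083/ 303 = 432.62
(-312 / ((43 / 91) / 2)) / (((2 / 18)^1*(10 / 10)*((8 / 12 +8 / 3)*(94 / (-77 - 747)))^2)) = -195184551744 / 2374675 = -82194.22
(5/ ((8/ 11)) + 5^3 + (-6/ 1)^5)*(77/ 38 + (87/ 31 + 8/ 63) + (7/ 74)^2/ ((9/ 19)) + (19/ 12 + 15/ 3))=-7981721787631/ 90310192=-88381.19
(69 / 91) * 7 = 69 / 13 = 5.31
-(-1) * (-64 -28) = -92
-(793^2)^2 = -395451064801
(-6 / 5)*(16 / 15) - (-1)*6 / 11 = -202 / 275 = -0.73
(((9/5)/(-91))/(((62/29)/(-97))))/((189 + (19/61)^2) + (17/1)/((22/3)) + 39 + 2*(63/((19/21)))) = 678922497/279663036835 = 0.00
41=41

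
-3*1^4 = -3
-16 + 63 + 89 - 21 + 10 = 125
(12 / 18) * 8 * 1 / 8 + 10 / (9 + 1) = 5 / 3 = 1.67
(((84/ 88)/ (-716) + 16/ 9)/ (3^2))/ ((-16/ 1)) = -251843/ 20414592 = -0.01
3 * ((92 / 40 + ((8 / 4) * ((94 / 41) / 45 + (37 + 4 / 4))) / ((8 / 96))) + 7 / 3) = 1128963 / 410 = 2753.57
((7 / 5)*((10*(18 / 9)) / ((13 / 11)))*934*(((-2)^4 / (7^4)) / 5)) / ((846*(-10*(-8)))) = 20548 / 47153925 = 0.00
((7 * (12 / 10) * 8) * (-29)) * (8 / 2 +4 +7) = -29232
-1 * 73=-73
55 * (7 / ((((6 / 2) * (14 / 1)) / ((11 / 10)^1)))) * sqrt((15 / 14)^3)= 605 * sqrt(210) / 784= 11.18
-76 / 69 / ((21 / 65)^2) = -321100 / 30429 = -10.55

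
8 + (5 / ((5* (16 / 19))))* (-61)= -1031 / 16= -64.44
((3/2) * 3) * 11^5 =1449459/2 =724729.50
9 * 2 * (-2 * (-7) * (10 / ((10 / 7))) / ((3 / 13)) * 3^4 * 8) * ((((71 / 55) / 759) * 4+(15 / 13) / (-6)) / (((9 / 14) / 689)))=-13703706578016 / 13915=-984815420.63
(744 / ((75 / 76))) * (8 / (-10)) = -75392 / 125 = -603.14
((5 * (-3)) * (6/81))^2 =100/81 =1.23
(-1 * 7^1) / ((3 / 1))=-7 / 3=-2.33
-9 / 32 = -0.28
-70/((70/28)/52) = -1456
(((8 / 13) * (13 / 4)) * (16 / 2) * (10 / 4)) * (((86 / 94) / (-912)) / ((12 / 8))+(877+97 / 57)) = 282484825 / 8037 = 35148.04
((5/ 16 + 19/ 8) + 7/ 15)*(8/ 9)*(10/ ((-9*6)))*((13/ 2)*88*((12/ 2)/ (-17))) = 433004/ 4131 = 104.82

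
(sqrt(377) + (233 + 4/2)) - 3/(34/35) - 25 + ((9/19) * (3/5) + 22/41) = 227.15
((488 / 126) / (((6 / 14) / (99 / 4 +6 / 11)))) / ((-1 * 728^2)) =-0.00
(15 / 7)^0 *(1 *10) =10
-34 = -34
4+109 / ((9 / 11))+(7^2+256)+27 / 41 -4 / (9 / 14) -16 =17247 / 41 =420.66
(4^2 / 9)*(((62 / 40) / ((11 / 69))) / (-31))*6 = -184 / 55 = -3.35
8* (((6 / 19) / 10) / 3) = 8 / 95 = 0.08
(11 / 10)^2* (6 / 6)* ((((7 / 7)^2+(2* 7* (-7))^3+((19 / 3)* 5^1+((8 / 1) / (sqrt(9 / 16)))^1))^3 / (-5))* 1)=201739091117270280.36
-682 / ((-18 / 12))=1364 / 3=454.67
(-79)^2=6241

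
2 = 2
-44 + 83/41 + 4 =-1557/41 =-37.98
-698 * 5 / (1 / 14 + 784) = -48860 / 10977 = -4.45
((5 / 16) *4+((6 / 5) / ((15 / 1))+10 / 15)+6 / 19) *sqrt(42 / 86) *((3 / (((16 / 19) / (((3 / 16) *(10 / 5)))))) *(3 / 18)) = 13181 *sqrt(903) / 1100800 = 0.36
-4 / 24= -1 / 6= -0.17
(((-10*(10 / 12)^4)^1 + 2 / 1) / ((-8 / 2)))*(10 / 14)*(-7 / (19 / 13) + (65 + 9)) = 34.88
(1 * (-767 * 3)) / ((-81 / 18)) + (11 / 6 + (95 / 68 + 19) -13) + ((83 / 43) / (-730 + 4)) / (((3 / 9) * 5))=2762654459 / 5307060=520.56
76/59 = 1.29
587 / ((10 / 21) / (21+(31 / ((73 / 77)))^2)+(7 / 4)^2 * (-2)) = -286463602824 / 2988866171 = -95.84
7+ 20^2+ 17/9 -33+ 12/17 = 57619/153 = 376.59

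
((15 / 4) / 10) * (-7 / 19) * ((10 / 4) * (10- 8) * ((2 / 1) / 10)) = -21 / 152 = -0.14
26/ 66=13/ 33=0.39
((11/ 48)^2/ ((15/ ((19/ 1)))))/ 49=2299/ 1693440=0.00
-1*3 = -3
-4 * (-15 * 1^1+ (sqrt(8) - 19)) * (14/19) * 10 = 19040/19 - 1120 * sqrt(2)/19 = 918.74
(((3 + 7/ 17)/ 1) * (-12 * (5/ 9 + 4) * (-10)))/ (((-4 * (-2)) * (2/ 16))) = 1865.10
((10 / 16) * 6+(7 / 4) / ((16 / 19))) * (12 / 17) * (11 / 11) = 1119 / 272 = 4.11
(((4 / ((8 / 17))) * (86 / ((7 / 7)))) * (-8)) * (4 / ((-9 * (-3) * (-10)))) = 11696 / 135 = 86.64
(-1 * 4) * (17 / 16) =-17 / 4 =-4.25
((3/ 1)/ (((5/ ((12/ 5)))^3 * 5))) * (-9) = -46656/ 78125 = -0.60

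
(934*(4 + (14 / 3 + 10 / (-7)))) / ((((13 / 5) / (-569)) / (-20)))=8077979200 / 273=29589667.40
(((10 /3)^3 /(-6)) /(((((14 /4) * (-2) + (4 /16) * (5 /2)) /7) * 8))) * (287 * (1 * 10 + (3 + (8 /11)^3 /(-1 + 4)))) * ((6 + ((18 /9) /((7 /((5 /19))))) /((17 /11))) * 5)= 27072770270000 /280416411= 96544.89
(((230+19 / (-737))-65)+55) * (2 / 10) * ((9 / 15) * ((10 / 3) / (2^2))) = 162121 / 7370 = 22.00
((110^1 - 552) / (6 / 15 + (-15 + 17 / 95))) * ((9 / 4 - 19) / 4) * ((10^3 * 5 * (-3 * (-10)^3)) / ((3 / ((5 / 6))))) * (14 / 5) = -615415937500 / 411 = -1497362378.35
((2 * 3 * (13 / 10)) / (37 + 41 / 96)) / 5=3744 / 89825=0.04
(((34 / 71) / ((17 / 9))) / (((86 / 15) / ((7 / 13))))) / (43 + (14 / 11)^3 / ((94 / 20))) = 19705455 / 35950177133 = 0.00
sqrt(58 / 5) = sqrt(290) / 5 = 3.41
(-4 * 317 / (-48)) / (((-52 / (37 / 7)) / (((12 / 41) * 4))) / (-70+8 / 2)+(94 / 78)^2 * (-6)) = -130825266 / 42524485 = -3.08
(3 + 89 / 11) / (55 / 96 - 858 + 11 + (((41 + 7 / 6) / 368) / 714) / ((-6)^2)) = -301045248 / 22974929087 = -0.01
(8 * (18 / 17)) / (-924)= -12 / 1309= -0.01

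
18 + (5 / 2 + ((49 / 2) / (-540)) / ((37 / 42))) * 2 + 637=2197457 / 3330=659.90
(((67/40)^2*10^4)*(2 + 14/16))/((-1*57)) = -2581175/1824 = -1415.12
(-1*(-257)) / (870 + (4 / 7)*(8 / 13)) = 23387 / 79202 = 0.30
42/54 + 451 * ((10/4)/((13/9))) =182837/234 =781.35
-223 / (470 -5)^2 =-223 / 216225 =-0.00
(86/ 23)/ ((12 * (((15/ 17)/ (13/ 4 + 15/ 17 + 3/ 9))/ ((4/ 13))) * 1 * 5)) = 39173/ 403650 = 0.10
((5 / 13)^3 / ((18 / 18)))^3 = 1953125 / 10604499373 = 0.00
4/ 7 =0.57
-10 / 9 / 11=-10 / 99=-0.10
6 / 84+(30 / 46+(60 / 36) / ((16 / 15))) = 5889 / 2576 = 2.29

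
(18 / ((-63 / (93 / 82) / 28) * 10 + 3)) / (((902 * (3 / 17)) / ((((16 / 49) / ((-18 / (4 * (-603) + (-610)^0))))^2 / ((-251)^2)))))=-98029099744 / 480751243661997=-0.00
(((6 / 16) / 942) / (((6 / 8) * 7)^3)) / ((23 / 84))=16 / 1592451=0.00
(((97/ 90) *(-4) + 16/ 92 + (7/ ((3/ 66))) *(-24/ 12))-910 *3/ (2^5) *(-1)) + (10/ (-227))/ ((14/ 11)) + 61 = -4364395373/ 26313840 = -165.86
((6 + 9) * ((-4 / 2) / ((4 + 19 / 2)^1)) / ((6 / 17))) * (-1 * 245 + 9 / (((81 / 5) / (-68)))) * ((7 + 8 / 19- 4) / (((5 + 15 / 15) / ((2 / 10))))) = 2812225 / 13851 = 203.03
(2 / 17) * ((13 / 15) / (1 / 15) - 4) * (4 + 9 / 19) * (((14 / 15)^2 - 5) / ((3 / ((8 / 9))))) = -14864 / 2565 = -5.79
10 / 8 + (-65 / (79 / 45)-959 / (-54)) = -153713 / 8532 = -18.02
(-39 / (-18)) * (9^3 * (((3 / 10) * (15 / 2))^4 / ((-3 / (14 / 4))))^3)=-11334179728519011 / 268435456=-42223109.78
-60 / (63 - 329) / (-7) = -0.03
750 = 750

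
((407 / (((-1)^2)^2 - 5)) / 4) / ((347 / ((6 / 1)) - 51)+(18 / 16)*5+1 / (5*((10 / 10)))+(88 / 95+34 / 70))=-811965 / 449126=-1.81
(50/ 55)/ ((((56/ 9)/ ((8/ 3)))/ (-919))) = -27570/ 77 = -358.05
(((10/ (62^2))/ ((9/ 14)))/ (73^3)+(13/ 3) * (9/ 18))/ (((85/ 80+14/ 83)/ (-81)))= -29043296680296/ 203745708665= -142.55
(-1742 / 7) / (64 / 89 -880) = 1157 / 4088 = 0.28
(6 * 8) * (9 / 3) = 144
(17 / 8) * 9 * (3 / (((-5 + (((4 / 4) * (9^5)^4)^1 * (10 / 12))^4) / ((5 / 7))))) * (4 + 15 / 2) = 10557 / 236006404891781617854343511606375996910446528911094541922360752531852664330763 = 0.00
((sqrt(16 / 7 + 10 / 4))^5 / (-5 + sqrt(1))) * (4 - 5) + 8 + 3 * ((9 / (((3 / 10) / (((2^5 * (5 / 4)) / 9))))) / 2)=220.53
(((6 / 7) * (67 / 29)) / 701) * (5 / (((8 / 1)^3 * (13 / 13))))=1005 / 36429568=0.00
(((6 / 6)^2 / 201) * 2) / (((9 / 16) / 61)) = 1952 / 1809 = 1.08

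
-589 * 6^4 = -763344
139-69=70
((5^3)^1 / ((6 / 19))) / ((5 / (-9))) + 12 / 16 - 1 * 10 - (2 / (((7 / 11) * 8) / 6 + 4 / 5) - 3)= -97915 / 136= -719.96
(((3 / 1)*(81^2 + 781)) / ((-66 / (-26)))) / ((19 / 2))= 190892 / 209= 913.36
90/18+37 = 42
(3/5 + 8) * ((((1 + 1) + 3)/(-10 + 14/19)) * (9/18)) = -817/352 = -2.32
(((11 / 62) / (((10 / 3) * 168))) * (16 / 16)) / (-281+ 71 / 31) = -11 / 9676800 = -0.00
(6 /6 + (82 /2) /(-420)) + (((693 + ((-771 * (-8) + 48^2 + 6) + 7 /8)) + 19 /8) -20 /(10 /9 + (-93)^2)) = 75000933841 /8174355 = 9175.15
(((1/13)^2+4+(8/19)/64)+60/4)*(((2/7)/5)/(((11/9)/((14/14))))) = 4395537/4944940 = 0.89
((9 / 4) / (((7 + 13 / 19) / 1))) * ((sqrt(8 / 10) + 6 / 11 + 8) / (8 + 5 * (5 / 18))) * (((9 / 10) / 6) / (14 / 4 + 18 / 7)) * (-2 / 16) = -1518993 / 1845615200-32319 * sqrt(5) / 838916000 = -0.00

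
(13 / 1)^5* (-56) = -20792408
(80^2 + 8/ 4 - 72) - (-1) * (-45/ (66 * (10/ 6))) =139251/ 22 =6329.59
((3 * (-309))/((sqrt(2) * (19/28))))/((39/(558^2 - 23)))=-1346861166 * sqrt(2)/247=-7711535.74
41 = 41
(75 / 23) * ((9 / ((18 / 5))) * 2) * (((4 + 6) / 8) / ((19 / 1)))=1875 / 1748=1.07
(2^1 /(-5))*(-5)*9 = 18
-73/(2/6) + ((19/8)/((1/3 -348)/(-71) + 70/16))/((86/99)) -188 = -552595945/1358714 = -406.71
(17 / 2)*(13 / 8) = 221 / 16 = 13.81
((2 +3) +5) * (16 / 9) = 160 / 9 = 17.78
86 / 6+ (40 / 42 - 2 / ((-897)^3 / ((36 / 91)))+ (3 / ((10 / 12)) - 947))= -4837819200212 / 5212525305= -928.11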